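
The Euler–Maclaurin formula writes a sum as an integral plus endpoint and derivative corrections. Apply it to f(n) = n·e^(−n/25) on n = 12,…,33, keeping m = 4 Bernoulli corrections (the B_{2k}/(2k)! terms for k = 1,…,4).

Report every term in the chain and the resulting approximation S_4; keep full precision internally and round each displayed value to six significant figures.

S_4 ≈ 193.115

Integral: ∫_12^33 x·e^(−x/25) dx = 185.028.
Endpoint term: (f(12) + f(33))/2 = (7.42540 + 8.81546)/2 = 8.12043.
So far: 193.149.
k=1: B_{2}/(2)! × [f^{(1)}(33) − f^{(1)}(12)] = 1/12 × (-0.0854833 − 0.321767) = -0.0339376.
Partial sum through k=1: 193.115.
k=2: B_{4}/(4)! × [f^{(3)}(33) − f^{(3)}(12)] = −1/720 × (0.000718060 − 0.00249493) = 2.46788e-06.
Partial sum through k=2: 193.115.
k=3: B_{6}/(6)! × [f^{(5)}(33) − f^{(5)}(12)] = 1/30240 × (2.51663e-06 − 7.16007e-06) = -1.53553e-10.
Partial sum through k=3: 193.115.
k=4: B_{8}/(8)! × [f^{(7)}(33) − f^{(7)}(12)] = −1/1209600 × (6.21498e-09 − 1.65252e-08) = 8.52365e-15.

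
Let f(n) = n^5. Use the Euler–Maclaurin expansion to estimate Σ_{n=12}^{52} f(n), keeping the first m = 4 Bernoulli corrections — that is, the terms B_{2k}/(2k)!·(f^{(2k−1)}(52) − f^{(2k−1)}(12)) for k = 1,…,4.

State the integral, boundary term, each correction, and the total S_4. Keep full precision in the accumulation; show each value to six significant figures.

Integral: ∫_12^52 x^5 dx = 3.29460e+09.
Boundary: ½(f(12) + f(52)) = ½(248832 + 3.80204e+08) = 1.90226e+08.
Integral + boundary = 3.48483e+09.
Order-1 term: 1/12 · (3.65581e+07 − 103680) = 3.03787e+06.
After k=1: 3.48787e+09.
Order-2 term: −1/720 · (162240 − 8640.00) = -213.333.
After k=2: 3.48787e+09.
Order-3 term: 1/30240 · (120.000 − 120.000) = 0.00000.
After k=3: 3.48787e+09.
Order-4 term: −1/1209600 · (0.00000 − 0.00000) = 0.00000.

S_4 ≈ 3.48787e+09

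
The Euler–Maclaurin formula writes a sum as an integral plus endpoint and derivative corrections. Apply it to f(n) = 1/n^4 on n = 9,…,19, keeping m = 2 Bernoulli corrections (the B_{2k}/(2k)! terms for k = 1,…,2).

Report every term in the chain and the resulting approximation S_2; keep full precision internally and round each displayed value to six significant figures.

S_2 ≈ 0.000494170

∫_9^19 1/x^4 dx evaluates to 0.000408649.
½[f(9) + f(19)] = ½[0.000152416 + 7.67336e-06] = 8.00446e-05.
Integral + boundary = 0.000488694.
Order-1 term: 1/12 · (-1.61544e-06 − (-6.77404e-05)) = 5.51041e-06.
After k=1: 0.000494204.
Order-2 term: −1/720 · (-1.34247e-07 − (-2.50890e-05)) = -3.46594e-08.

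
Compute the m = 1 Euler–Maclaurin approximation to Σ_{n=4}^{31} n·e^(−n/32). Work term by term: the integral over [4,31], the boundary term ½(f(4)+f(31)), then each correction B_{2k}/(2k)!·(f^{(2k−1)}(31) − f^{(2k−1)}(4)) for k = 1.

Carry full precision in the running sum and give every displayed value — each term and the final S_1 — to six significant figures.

S_1 ≈ 259.034

∫_4^31 x·e^(−x/32) dx evaluates to 251.449.
Boundary: ½(f(4) + f(31)) = ½(3.52999 + 11.7663) = 7.64813.
Running total after boundary: 259.097.
k=1: B_{2}/(2)! × [f^{(1)}(31) − f^{(1)}(4)] = 1/12 × (0.0118612 − 0.772185) = -0.0633603.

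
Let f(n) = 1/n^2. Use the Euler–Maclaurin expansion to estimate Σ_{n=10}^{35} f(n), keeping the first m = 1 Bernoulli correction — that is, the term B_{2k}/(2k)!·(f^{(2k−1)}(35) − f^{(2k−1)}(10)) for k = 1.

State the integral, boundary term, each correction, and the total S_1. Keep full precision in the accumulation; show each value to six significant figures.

∫_10^35 1/x^2 dx evaluates to 0.0714286.
Endpoint term: (f(10) + f(35))/2 = (0.0100000 + 0.000816327)/2 = 0.00540816.
Integral + boundary = 0.0768367.
Order-1 term: 1/12 · (-4.66472e-05 − (-0.00200000)) = 0.000162779.

S_1 ≈ 0.0769995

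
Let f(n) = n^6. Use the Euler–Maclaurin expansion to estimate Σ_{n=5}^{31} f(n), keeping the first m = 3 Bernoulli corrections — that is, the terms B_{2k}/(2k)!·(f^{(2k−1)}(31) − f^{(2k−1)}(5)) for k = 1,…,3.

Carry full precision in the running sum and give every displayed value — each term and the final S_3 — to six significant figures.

S_3 ≈ 4.38843e+09

The integral term ∫_5^31 x^6 dx = 3.93036e+09.
Endpoint term: (f(5) + f(31))/2 = (15625.0 + 8.87504e+08)/2 = 4.43760e+08.
Running total after boundary: 4.37412e+09.
k=1: B_{2}/(2)! × [f^{(1)}(31) − f^{(1)}(5)] = 1/12 × (1.71775e+08 − 18750.0) = 1.43130e+07.
Running total after k=1: 4.38843e+09.
k=2: B_{4}/(4)! × [f^{(3)}(31) − f^{(3)}(5)] = −1/720 × (3.57492e+06 − 15000.0) = -4944.33.
Running total after k=2: 4.38843e+09.
k=3: B_{6}/(6)! × [f^{(5)}(31) − f^{(5)}(5)] = 1/30240 × (22320.0 − 3600.00) = 0.619048.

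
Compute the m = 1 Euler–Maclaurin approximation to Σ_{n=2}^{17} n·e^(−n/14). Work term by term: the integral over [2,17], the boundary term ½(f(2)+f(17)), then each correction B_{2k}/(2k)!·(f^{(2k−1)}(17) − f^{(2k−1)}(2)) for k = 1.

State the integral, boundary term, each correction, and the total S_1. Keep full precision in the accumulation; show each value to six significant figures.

The integral term ∫_2^17 x·e^(−x/14) dx = 65.3165.
Boundary: ½(f(2) + f(17)) = ½(1.73376 + 5.04767) = 3.39072.
Running total after boundary: 68.7072.
Correction k=1: B_{2}/2! · (f^{(1)}(17) − f^{(1)}(2)) = 1/12 · (-0.0636261 − 0.743038) = -0.0672220.

S_1 ≈ 68.6400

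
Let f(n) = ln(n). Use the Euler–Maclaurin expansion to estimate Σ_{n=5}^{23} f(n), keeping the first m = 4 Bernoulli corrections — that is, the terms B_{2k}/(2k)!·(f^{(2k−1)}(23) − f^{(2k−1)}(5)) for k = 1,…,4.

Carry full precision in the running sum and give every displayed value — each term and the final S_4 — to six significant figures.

S_4 ≈ 48.4286

The integral term ∫_5^23 ln(x) dx = 46.0692.
Endpoint term: (f(5) + f(23))/2 = (1.60944 + 3.13549)/2 = 2.37247.
Running total after boundary: 48.4416.
k=1: B_{2}/(2)! × [f^{(1)}(23) − f^{(1)}(5)] = 1/12 × (0.0434783 − 0.200000) = -0.0130435.
Running total after k=1: 48.4286.
k=2: B_{4}/(4)! × [f^{(3)}(23) − f^{(3)}(5)] = −1/720 × (0.000164379 − 0.0160000) = 2.19939e-05.
Running total after k=2: 48.4286.
k=3: B_{6}/(6)! × [f^{(5)}(23) − f^{(5)}(5)] = 1/30240 × (3.72883e-06 − 0.00768000) = -2.53845e-07.
Running total after k=3: 48.4286.
k=4: B_{8}/(8)! × [f^{(7)}(23) − f^{(7)}(5)] = −1/1209600 × (2.11465e-07 − 0.00921600) = 7.61887e-09.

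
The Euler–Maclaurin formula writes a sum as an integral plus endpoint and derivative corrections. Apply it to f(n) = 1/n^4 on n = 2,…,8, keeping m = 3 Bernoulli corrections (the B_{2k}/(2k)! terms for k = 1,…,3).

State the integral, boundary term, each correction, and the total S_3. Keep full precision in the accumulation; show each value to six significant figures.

Integral: ∫_2^8 1/x^4 dx = 0.0410156.
Boundary: ½(f(2) + f(8)) = ½(0.0625000 + 0.000244141) = 0.0313721.
So far: 0.0723877.
Order-1 term: 1/12 · (-0.000122070 − (-0.125000)) = 0.0104065.
Partial sum through k=1: 0.0827942.
Order-2 term: −1/720 · (-5.72205e-05 − (-0.937500)) = -0.00130200.
Partial sum through k=2: 0.0814922.
Order-3 term: 1/30240 · (-5.00679e-05 − (-13.1250)) = 0.000434026.

S_3 ≈ 0.0819262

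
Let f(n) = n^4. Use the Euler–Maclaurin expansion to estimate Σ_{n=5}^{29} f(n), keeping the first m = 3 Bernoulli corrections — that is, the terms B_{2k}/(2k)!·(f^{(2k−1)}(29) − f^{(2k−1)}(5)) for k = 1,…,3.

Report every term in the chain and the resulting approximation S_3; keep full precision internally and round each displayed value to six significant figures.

The integral term ∫_5^29 x^4 dx = 4.10160e+06.
½[f(5) + f(29)] = ½[625.000 + 707281] = 353953.
Integral + boundary = 4.45556e+06.
k=1: B_{2}/(2)! × [f^{(1)}(29) − f^{(1)}(5)] = 1/12 × (97556.0 − 500.000) = 8088.00.
Partial sum through k=1: 4.46365e+06.
k=2: B_{4}/(4)! × [f^{(3)}(29) − f^{(3)}(5)] = −1/720 × (696.000 − 120.000) = -0.800000.
Partial sum through k=2: 4.46364e+06.
k=3: B_{6}/(6)! × [f^{(5)}(29) − f^{(5)}(5)] = 1/30240 × (0.00000 − 0.00000) = 0.00000.

S_3 ≈ 4.46364e+06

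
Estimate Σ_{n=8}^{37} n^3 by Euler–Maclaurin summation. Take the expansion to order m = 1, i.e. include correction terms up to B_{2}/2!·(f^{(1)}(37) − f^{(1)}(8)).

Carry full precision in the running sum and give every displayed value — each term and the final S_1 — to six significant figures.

S_1 ≈ 493425

Integral: ∫_8^37 x^3 dx = 467516.
Boundary: ½(f(8) + f(37)) = ½(512.000 + 50653.0) = 25582.5.
Running total after boundary: 493099.
k=1: B_{2}/(2)! × [f^{(1)}(37) − f^{(1)}(8)] = 1/12 × (4107.00 − 192.000) = 326.250.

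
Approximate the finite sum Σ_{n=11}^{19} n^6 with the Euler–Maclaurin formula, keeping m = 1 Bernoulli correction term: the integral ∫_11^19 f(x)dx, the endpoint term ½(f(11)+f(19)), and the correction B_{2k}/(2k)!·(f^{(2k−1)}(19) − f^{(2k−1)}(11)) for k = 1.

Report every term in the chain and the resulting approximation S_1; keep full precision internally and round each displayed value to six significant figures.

Integral: ∫_11^19 x^6 dx = 1.24912e+08.
Boundary: ½(f(11) + f(19)) = ½(1.77156e+06 + 4.70459e+07) = 2.44087e+07.
So far: 1.49321e+08.
Order-1 term: 1/12 · (1.48566e+07 − 966306) = 1.15752e+06.

S_1 ≈ 1.50478e+08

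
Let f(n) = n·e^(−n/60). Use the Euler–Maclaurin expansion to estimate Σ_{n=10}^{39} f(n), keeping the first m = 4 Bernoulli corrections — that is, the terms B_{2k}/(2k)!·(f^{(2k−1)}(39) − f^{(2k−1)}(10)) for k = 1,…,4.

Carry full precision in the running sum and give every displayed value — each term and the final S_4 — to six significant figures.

Integral: ∫_10^39 x·e^(−x/60) dx = 454.271.
Boundary: ½(f(10) + f(39)) = ½(8.46482 + 20.3598) = 14.4123.
Integral + boundary = 468.684.
Correction k=1: B_{2}/2! · (f^{(1)}(39) − f^{(1)}(10)) = 1/12 · (0.182716 − 0.705401) = -0.0435571.
Partial sum through k=1: 468.640.
Correction k=2: B_{4}/4! · (f^{(3)}(39) − f^{(3)}(10)) = −1/720 · (0.000340780 − 0.000666212) = 4.51990e-07.
Partial sum through k=2: 468.640.
Correction k=3: B_{6}/6! · (f^{(5)}(39) − f^{(5)}(10)) = 1/30240 · (1.75224e-07 − 3.15689e-07) = -4.64501e-12.
Partial sum through k=3: 468.640.
Correction k=4: B_{8}/8! · (f^{(7)}(39) − f^{(7)}(10)) = −1/1209600 · (7.10518e-11 − 1.23977e-10) = 4.37547e-17.

S_4 ≈ 468.640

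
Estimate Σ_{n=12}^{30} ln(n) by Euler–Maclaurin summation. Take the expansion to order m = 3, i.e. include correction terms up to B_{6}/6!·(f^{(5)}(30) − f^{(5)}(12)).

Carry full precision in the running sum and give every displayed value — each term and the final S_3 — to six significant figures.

Integral: ∫_12^30 ln(x) dx = 54.2170.
½[f(12) + f(30)] = ½[2.48491 + 3.40120] = 2.94305.
Integral + boundary = 57.1601.
k=1: B_{2}/(2)! × [f^{(1)}(30) − f^{(1)}(12)] = 1/12 × (0.0333333 − 0.0833333) = -0.00416667.
Running total after k=1: 57.1559.
k=2: B_{4}/(4)! × [f^{(3)}(30) − f^{(3)}(12)] = −1/720 × (7.40741e-05 − 0.00115741) = 1.50463e-06.
Running total after k=2: 57.1559.
k=3: B_{6}/(6)! × [f^{(5)}(30) − f^{(5)}(12)] = 1/30240 × (9.87654e-07 − 9.64506e-05) = -3.15684e-09.

S_3 ≈ 57.1559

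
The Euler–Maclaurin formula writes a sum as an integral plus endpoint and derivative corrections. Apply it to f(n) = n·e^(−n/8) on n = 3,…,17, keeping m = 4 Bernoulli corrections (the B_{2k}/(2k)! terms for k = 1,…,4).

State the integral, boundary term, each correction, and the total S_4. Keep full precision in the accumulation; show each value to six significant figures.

∫_3^17 x·e^(−x/8) dx evaluates to 36.5949.
½[f(3) + f(17)] = ½[2.06187 + 2.03036] = 2.04611.
Integral + boundary = 38.6410.
Correction k=1: B_{2}/2! · (f^{(1)}(17) − f^{(1)}(3)) = 1/12 · (-0.134362 − 0.429556) = -0.0469932.
After k=1: 38.5940.
Correction k=2: B_{4}/4! · (f^{(3)}(17) − f^{(3)}(3)) = −1/720 · (0.00163287 − 0.0281896) = 3.68843e-05.
After k=2: 38.5940.
Correction k=3: B_{6}/6! · (f^{(5)}(17) − f^{(5)}(3)) = 1/30240 · (8.38305e-05 − 0.000776053) = -2.28910e-08.
After k=3: 38.5940.
Correction k=4: B_{8}/8! · (f^{(7)}(17) − f^{(7)}(3)) = −1/1209600 · (2.22105e-06 − 1.73694e-05) = 1.25235e-11.

S_4 ≈ 38.5940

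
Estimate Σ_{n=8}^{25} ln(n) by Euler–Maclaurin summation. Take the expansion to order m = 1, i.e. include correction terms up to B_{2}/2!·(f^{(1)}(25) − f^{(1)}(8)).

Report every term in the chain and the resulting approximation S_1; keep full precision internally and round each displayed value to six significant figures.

S_1 ≈ 49.4784

Integral: ∫_8^25 ln(x) dx = 46.8364.
Endpoint term: (f(8) + f(25))/2 = (2.07944 + 3.21888)/2 = 2.64916.
So far: 49.4855.
Order-1 term: 1/12 · (0.0400000 − 0.125000) = -0.00708333.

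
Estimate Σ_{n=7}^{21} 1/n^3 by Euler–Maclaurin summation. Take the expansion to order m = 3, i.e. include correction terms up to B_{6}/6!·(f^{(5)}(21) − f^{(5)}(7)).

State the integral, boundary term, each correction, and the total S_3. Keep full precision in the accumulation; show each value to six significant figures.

S_3 ≈ 0.0106842

The integral term ∫_7^21 1/x^3 dx = 0.00907029.
Boundary: ½(f(7) + f(21)) = ½(0.00291545 + 0.000107980) = 0.00151172.
Integral + boundary = 0.0105820.
Order-1 term: 1/12 · (-1.54257e-05 − (-0.00124948)) = 0.000102838.
Partial sum through k=1: 0.0106848.
Order-2 term: −1/720 · (-6.99577e-07 − (-0.000509992)) = -7.07350e-07.
Partial sum through k=2: 0.0106841.
Order-3 term: 1/30240 · (-6.66264e-08 − (-0.000437136)) = 1.44533e-08.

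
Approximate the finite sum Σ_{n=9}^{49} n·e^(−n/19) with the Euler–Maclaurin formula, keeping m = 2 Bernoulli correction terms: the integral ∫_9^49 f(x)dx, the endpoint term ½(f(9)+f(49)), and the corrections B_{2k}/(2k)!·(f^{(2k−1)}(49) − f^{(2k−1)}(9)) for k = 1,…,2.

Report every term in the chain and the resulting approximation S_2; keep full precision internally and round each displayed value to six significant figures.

∫_9^49 x·e^(−x/19) dx evaluates to 233.275.
Endpoint term: (f(9) + f(49))/2 = (5.60433 + 3.71684)/2 = 4.66059.
So far: 237.936.
Correction k=1: B_{2}/2! · (f^{(1)}(49) − f^{(1)}(9)) = 1/12 · (-0.119769 − 0.327739) = -0.0372923.
Partial sum through k=1: 237.899.
Correction k=2: B_{4}/4! · (f^{(3)}(49) − f^{(3)}(9)) = −1/720 · (8.84721e-05 − 0.00435775) = 5.92955e-06.

S_2 ≈ 237.899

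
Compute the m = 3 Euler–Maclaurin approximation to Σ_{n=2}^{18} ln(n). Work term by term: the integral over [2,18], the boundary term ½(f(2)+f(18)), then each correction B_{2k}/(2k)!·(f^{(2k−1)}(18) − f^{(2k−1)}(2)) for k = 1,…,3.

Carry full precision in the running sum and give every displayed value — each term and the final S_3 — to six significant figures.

S_3 ≈ 36.3954

∫_2^18 ln(x) dx evaluates to 34.6404.
½[f(2) + f(18)] = ½[0.693147 + 2.89037] = 1.79176.
So far: 36.4322.
Order-1 term: 1/12 · (0.0555556 − 0.500000) = -0.0370370.
Running total after k=1: 36.3951.
Order-2 term: −1/720 · (0.000342936 − 0.250000) = 0.000346746.
Running total after k=2: 36.3955.
Order-3 term: 1/30240 · (1.27013e-05 − 0.750000) = -2.48012e-05.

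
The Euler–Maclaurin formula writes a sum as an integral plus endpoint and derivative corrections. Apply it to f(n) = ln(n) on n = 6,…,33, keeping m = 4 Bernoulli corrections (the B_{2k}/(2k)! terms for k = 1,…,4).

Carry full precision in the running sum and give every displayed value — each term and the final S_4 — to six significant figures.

S_4 ≈ 80.2670

Integral: ∫_6^33 ln(x) dx = 77.6342.
Boundary: ½(f(6) + f(33)) = ½(1.79176 + 3.49651) = 2.64413.
Integral + boundary = 80.2783.
k=1: B_{2}/(2)! × [f^{(1)}(33) − f^{(1)}(6)] = 1/12 × (0.0303030 − 0.166667) = -0.0113636.
Running total after k=1: 80.2670.
k=2: B_{4}/(4)! × [f^{(3)}(33) − f^{(3)}(6)] = −1/720 × (5.56529e-05 − 0.00925926) = 1.27828e-05.
Running total after k=2: 80.2670.
k=3: B_{6}/(6)! × [f^{(5)}(33) − f^{(5)}(6)] = 1/30240 × (6.13256e-07 − 0.00308642) = -1.02044e-07.
Running total after k=3: 80.2670.
k=4: B_{8}/(8)! × [f^{(7)}(33) − f^{(7)}(6)] = −1/1209600 × (1.68941e-08 − 0.00257202) = 2.12632e-09.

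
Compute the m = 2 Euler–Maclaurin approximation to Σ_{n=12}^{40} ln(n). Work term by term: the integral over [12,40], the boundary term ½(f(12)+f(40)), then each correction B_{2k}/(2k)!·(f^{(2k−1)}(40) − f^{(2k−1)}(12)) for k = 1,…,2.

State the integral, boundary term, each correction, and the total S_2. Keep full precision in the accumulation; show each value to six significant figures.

S_2 ≈ 92.8183

The integral term ∫_12^40 ln(x) dx = 89.7363.
Endpoint term: (f(12) + f(40))/2 = (2.48491 + 3.68888)/2 = 3.08689.
Running total after boundary: 92.8232.
Order-1 term: 1/12 · (0.0250000 − 0.0833333) = -0.00486111.
Running total after k=1: 92.8183.
Order-2 term: −1/720 · (3.12500e-05 − 0.00115741) = 1.56411e-06.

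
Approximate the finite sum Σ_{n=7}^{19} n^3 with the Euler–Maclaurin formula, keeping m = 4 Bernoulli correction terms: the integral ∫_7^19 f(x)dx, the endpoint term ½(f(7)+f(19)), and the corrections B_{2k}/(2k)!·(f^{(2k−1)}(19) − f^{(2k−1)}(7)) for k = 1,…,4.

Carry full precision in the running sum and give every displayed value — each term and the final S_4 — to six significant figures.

S_4 ≈ 35659.0

Integral: ∫_7^19 x^3 dx = 31980.0.
Endpoint term: (f(7) + f(19))/2 = (343.000 + 6859.00)/2 = 3601.00.
Running total after boundary: 35581.0.
Order-1 term: 1/12 · (1083.00 − 147.000) = 78.0000.
Partial sum through k=1: 35659.0.
Order-2 term: −1/720 · (6.00000 − 6.00000) = 0.00000.
Partial sum through k=2: 35659.0.
Order-3 term: 1/30240 · (0.00000 − 0.00000) = 0.00000.
Partial sum through k=3: 35659.0.
Order-4 term: −1/1209600 · (0.00000 − 0.00000) = 0.00000.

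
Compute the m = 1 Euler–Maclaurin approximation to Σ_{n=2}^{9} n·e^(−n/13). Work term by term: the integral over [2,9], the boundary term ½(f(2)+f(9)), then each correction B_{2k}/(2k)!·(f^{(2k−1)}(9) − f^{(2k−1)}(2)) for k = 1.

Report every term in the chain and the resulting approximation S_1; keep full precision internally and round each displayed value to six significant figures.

The integral term ∫_2^9 x·e^(−x/13) dx = 24.0737.
½[f(2) + f(9)] = ½[1.71481 + 4.50378] = 3.10929.
Running total after boundary: 27.1830.
Order-1 term: 1/12 · (0.153975 − 0.725496) = -0.0476267.

S_1 ≈ 27.1353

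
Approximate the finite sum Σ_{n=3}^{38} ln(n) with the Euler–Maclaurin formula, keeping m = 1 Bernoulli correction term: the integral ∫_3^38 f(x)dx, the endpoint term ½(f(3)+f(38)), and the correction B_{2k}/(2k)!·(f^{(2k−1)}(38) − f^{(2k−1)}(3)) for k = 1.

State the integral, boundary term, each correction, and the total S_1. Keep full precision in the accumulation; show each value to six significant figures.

∫_3^38 ln(x) dx evaluates to 99.9324.
Endpoint term: (f(3) + f(38))/2 = (1.09861 + 3.63759)/2 = 2.36810.
Running total after boundary: 102.301.
k=1: B_{2}/(2)! × [f^{(1)}(38) − f^{(1)}(3)] = 1/12 × (0.0263158 − 0.333333) = -0.0255848.

S_1 ≈ 102.275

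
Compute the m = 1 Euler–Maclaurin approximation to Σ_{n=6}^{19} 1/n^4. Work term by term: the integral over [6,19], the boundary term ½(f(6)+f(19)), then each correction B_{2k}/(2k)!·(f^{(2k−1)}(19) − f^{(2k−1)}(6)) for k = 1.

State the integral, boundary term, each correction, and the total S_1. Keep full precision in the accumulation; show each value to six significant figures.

S_1 ≈ 0.00192698

The integral term ∫_6^19 1/x^4 dx = 0.00149461.
Boundary: ½(f(6) + f(19)) = ½(0.000771605 + 7.67336e-06) = 0.000389639.
Integral + boundary = 0.00188425.
Order-1 term: 1/12 · (-1.61544e-06 − (-0.000514403)) = 4.27323e-05.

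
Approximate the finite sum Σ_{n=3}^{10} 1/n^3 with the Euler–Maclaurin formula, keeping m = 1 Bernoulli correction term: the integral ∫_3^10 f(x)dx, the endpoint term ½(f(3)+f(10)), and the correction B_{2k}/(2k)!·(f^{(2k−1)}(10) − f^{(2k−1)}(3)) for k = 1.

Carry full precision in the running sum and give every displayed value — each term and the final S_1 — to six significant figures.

S_1 ≈ 0.0726355

Integral: ∫_3^10 1/x^3 dx = 0.0505556.
Endpoint term: (f(3) + f(10))/2 = (0.0370370 + 0.00100000)/2 = 0.0190185.
Running total after boundary: 0.0695741.
Order-1 term: 1/12 · (-0.000300000 − (-0.0370370)) = 0.00306142.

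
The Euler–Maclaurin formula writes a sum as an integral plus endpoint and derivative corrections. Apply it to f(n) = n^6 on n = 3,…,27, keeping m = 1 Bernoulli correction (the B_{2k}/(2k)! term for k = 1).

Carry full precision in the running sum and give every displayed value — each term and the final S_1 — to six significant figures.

S_1 ≈ 1.69522e+09

∫_3^27 x^6 dx evaluates to 1.49434e+09.
Boundary: ½(f(3) + f(27)) = ½(729.000 + 3.87420e+08) = 1.93711e+08.
Running total after boundary: 1.68805e+09.
Order-1 term: 1/12 · (8.60934e+07 − 1458.00) = 7.17433e+06.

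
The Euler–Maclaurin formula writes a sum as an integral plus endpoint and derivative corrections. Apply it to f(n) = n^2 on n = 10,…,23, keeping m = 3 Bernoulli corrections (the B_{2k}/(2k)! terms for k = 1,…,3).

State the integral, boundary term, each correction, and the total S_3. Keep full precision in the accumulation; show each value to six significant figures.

S_3 ≈ 4039.00

Integral: ∫_10^23 x^2 dx = 3722.33.
½[f(10) + f(23)] = ½[100.000 + 529.000] = 314.500.
Integral + boundary = 4036.83.
Correction k=1: B_{2}/2! · (f^{(1)}(23) − f^{(1)}(10)) = 1/12 · (46.0000 − 20.0000) = 2.16667.
After k=1: 4039.00.
Correction k=2: B_{4}/4! · (f^{(3)}(23) − f^{(3)}(10)) = −1/720 · (0.00000 − 0.00000) = 0.00000.
After k=2: 4039.00.
Correction k=3: B_{6}/6! · (f^{(5)}(23) − f^{(5)}(10)) = 1/30240 · (0.00000 − 0.00000) = 0.00000.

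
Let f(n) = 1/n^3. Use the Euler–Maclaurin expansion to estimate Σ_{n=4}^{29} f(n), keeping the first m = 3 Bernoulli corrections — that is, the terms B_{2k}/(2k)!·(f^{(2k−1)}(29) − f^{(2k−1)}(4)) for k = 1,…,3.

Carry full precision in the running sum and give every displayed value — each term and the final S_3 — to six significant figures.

S_3 ≈ 0.0394456

Integral: ∫_4^29 1/x^3 dx = 0.0306555.
Endpoint term: (f(4) + f(29))/2 = (0.0156250 + 4.10021e-05)/2 = 0.00783300.
So far: 0.0384885.
Correction k=1: B_{2}/2! · (f^{(1)}(29) − f^{(1)}(4)) = 1/12 · (-4.24160e-06 − (-0.0117188)) = 0.000976209.
Partial sum through k=1: 0.0394647.
Correction k=2: B_{4}/4! · (f^{(3)}(29) − f^{(3)}(4)) = −1/720 · (-1.00870e-07 − (-0.0146484)) = -2.03449e-05.
Partial sum through k=2: 0.0394443.
Correction k=3: B_{6}/6! · (f^{(5)}(29) − f^{(5)}(4)) = 1/30240 · (-5.03752e-09 − (-0.0384521)) = 1.27157e-06.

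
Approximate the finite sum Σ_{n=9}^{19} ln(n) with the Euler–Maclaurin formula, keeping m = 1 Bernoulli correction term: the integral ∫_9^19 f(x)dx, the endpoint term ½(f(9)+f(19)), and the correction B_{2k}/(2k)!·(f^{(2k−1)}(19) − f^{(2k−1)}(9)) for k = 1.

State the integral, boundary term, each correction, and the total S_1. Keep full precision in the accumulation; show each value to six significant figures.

Integral: ∫_9^19 ln(x) dx = 26.1693.
Boundary: ½(f(9) + f(19)) = ½(2.19722 + 2.94444) = 2.57083.
Running total after boundary: 28.7402.
Correction k=1: B_{2}/2! · (f^{(1)}(19) − f^{(1)}(9)) = 1/12 · (0.0526316 − 0.111111) = -0.00487329.

S_1 ≈ 28.7353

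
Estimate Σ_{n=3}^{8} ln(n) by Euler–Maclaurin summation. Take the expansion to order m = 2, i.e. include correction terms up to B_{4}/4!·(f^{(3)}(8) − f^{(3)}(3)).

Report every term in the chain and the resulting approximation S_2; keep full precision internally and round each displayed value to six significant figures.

Integral: ∫_3^8 ln(x) dx = 8.33970.
Boundary: ½(f(3) + f(8)) = ½(1.09861 + 2.07944) = 1.58903.
So far: 9.92872.
Correction k=1: B_{2}/2! · (f^{(1)}(8) − f^{(1)}(3)) = 1/12 · (0.125000 − 0.333333) = -0.0173611.
Partial sum through k=1: 9.91136.
Correction k=2: B_{4}/4! · (f^{(3)}(8) − f^{(3)}(3)) = −1/720 · (0.00390625 − 0.0740741) = 9.74553e-05.

S_2 ≈ 9.91146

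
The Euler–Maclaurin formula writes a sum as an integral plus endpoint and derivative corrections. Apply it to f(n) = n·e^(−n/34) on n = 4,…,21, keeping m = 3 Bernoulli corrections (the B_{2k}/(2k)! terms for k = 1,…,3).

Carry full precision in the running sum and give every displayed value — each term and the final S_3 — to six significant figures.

∫_4^21 x·e^(−x/34) dx evaluates to 140.275.
Endpoint term: (f(4) + f(21))/2 = (3.55604 + 11.3234)/2 = 7.43974.
So far: 147.715.
Correction k=1: B_{2}/2! · (f^{(1)}(21) − f^{(1)}(4)) = 1/12 · (0.206169 − 0.784420) = -0.0481876.
Running total after k=1: 147.666.
Correction k=2: B_{4}/4! · (f^{(3)}(21) − f^{(3)}(4)) = −1/720 · (0.00111124 − 0.00221664) = 1.53528e-06.
Running total after k=2: 147.666.
Correction k=3: B_{6}/6! · (f^{(5)}(21) − f^{(5)}(4)) = 1/30240 · (1.76828e-06 − 3.24803e-06) = -4.89335e-11.

S_3 ≈ 147.666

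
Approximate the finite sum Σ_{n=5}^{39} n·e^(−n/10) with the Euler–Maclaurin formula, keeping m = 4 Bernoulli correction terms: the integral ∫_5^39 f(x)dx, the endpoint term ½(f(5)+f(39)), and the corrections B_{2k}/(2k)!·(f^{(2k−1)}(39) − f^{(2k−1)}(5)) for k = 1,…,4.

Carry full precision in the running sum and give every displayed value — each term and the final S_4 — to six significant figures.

The integral term ∫_5^39 x·e^(−x/10) dx = 81.0611.
Boundary: ½(f(5) + f(39)) = ½(3.03265 + 0.789435) = 1.91104.
So far: 82.9721.
Order-1 term: 1/12 · (-0.0587015 − 0.303265) = -0.0301639.
After k=1: 82.9419.
Order-2 term: −1/720 · (-0.000182177 − 0.0151633) = 2.13131e-05.
After k=2: 82.9420.
Order-3 term: 1/30240 · (2.22661e-06 − 0.000272939) = -8.95212e-09.
After k=3: 82.9420.
Order-4 term: −1/1209600 · (6.27499e-08 − 3.94245e-06) = 3.20742e-12.

S_4 ≈ 82.9420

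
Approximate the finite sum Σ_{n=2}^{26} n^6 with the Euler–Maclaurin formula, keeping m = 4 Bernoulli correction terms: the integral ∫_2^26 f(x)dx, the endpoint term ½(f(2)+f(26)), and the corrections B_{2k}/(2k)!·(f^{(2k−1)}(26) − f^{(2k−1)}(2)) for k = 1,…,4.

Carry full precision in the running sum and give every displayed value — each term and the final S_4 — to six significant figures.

Integral: ∫_2^26 x^6 dx = 1.14740e+09.
Endpoint term: (f(2) + f(26))/2 = (64.0000 + 3.08916e+08)/2 = 1.54458e+08.
Running total after boundary: 1.30186e+09.
Correction k=1: B_{2}/2! · (f^{(1)}(26) − f^{(1)}(2)) = 1/12 · (7.12883e+07 − 192.000) = 5.94067e+06.
After k=1: 1.30780e+09.
Correction k=2: B_{4}/4! · (f^{(3)}(26) − f^{(3)}(2)) = −1/720 · (2.10912e+06 − 960.000) = -2928.00.
After k=2: 1.30780e+09.
Correction k=3: B_{6}/6! · (f^{(5)}(26) − f^{(5)}(2)) = 1/30240 · (18720.0 − 1440.00) = 0.571429.
After k=3: 1.30780e+09.
Correction k=4: B_{8}/8! · (f^{(7)}(26) − f^{(7)}(2)) = −1/1209600 · (0.00000 − 0.00000) = 0.00000.

S_4 ≈ 1.30780e+09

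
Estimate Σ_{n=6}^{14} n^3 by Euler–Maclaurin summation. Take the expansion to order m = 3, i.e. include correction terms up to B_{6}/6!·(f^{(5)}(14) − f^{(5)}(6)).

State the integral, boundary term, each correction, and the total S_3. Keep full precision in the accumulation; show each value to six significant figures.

S_3 ≈ 10800.0

Integral: ∫_6^14 x^3 dx = 9280.00.
½[f(6) + f(14)] = ½[216.000 + 2744.00] = 1480.00.
Running total after boundary: 10760.0.
Order-1 term: 1/12 · (588.000 − 108.000) = 40.0000.
Partial sum through k=1: 10800.0.
Order-2 term: −1/720 · (6.00000 − 6.00000) = 0.00000.
Partial sum through k=2: 10800.0.
Order-3 term: 1/30240 · (0.00000 − 0.00000) = 0.00000.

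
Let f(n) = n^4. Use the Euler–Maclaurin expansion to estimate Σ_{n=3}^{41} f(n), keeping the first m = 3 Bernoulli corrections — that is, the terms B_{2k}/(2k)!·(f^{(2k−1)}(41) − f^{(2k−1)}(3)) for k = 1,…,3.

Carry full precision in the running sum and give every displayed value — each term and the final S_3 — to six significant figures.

S_3 ≈ 2.46071e+07

∫_3^41 x^4 dx evaluates to 2.31712e+07.
Boundary: ½(f(3) + f(41)) = ½(81.0000 + 2.82576e+06) = 1.41292e+06.
Running total after boundary: 2.45841e+07.
k=1: B_{2}/(2)! × [f^{(1)}(41) − f^{(1)}(3)] = 1/12 × (275684 − 108.000) = 22964.7.
After k=1: 2.46071e+07.
k=2: B_{4}/(4)! × [f^{(3)}(41) − f^{(3)}(3)] = −1/720 × (984.000 − 72.0000) = -1.26667.
After k=2: 2.46071e+07.
k=3: B_{6}/(6)! × [f^{(5)}(41) − f^{(5)}(3)] = 1/30240 × (0.00000 − 0.00000) = 0.00000.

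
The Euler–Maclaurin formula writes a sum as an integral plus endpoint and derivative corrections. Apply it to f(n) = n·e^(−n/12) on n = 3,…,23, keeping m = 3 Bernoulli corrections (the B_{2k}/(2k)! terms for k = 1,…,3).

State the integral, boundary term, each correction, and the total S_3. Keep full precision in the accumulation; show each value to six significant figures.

S_3 ≈ 81.2035

∫_3^23 x·e^(−x/12) dx evaluates to 78.4036.
½[f(3) + f(23)] = ½[2.33640 + 3.38322] = 2.85981.
Running total after boundary: 81.2634.
Order-1 term: 1/12 · (-0.134838 − 0.584101) = -0.0599116.
After k=1: 81.2035.
Order-2 term: −1/720 · (0.00110663 − 0.0148729) = 1.91199e-05.
After k=2: 81.2035.
Order-3 term: 1/30240 · (2.18725e-05 − 0.000178400) = -5.17618e-09.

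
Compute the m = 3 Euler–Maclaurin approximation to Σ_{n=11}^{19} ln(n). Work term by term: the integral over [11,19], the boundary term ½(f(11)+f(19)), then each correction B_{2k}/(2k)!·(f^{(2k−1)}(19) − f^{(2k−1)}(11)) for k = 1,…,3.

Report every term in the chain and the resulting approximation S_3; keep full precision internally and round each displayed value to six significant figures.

∫_11^19 ln(x) dx evaluates to 21.5675.
½[f(11) + f(19)] = ½[2.39790 + 2.94444] = 2.67117.
Integral + boundary = 24.2387.
Order-1 term: 1/12 · (0.0526316 − 0.0909091) = -0.00318979.
Partial sum through k=1: 24.2355.
Order-2 term: −1/720 · (0.000291588 − 0.00150263) = 1.68200e-06.
Partial sum through k=2: 24.2355.
Order-3 term: 1/30240 · (9.69267e-06 − 0.000149021) = -4.60742e-09.

S_3 ≈ 24.2355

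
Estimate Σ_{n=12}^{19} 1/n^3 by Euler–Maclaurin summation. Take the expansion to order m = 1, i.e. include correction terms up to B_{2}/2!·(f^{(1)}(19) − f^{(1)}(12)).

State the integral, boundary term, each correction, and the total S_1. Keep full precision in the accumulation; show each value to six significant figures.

The integral term ∫_12^19 1/x^3 dx = 0.00208718.
Boundary: ½(f(12) + f(19)) = ½(0.000578704 + 0.000145794) = 0.000362249.
Integral + boundary = 0.00244943.
Order-1 term: 1/12 · (-2.30201e-05 − (-0.000144676)) = 1.01380e-05.

S_1 ≈ 0.00245957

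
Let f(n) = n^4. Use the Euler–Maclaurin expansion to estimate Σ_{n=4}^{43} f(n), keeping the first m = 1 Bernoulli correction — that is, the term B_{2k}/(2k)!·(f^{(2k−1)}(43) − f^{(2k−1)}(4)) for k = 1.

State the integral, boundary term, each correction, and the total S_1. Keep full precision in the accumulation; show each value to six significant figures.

S_1 ≈ 3.11375e+07

∫_4^43 x^4 dx evaluates to 2.94015e+07.
Boundary: ½(f(4) + f(43)) = ½(256.000 + 3.41880e+06) = 1.70953e+06.
Running total after boundary: 3.11110e+07.
k=1: B_{2}/(2)! × [f^{(1)}(43) − f^{(1)}(4)] = 1/12 × (318028 − 256.000) = 26481.0.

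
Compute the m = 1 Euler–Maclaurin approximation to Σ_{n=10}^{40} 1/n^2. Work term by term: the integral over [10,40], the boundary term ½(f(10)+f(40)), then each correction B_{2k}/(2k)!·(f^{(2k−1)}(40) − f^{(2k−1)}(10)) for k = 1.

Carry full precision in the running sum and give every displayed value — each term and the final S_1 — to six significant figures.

The integral term ∫_10^40 1/x^2 dx = 0.0750000.
Endpoint term: (f(10) + f(40))/2 = (0.0100000 + 0.000625000)/2 = 0.00531250.
Integral + boundary = 0.0803125.
Correction k=1: B_{2}/2! · (f^{(1)}(40) − f^{(1)}(10)) = 1/12 · (-3.12500e-05 − (-0.00200000)) = 0.000164063.

S_1 ≈ 0.0804766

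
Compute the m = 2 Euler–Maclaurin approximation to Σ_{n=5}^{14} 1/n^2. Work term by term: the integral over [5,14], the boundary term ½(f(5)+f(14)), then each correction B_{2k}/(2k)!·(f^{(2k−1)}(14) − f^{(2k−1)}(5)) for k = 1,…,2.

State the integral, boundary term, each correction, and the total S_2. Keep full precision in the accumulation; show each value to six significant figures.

S_2 ≈ 0.152384

The integral term ∫_5^14 1/x^2 dx = 0.128571.
Endpoint term: (f(5) + f(14))/2 = (0.0400000 + 0.00510204)/2 = 0.0225510.
Running total after boundary: 0.151122.
Correction k=1: B_{2}/2! · (f^{(1)}(14) − f^{(1)}(5)) = 1/12 · (-0.000728863 − (-0.0160000)) = 0.00127259.
Partial sum through k=1: 0.152395.
Correction k=2: B_{4}/4! · (f^{(3)}(14) − f^{(3)}(5)) = −1/720 · (-4.46243e-05 − (-0.00768000)) = -1.06047e-05.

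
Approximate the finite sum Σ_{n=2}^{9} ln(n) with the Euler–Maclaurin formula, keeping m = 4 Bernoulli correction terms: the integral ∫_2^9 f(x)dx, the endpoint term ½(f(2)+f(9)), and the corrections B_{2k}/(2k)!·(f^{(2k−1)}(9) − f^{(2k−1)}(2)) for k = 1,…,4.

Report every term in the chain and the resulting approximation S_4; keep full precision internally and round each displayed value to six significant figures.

The integral term ∫_2^9 ln(x) dx = 11.3887.
½[f(2) + f(9)] = ½[0.693147 + 2.19722] = 1.44519.
Running total after boundary: 12.8339.
Order-1 term: 1/12 · (0.111111 − 0.500000) = -0.0324074.
Running total after k=1: 12.8015.
Order-2 term: −1/720 · (0.00274348 − 0.250000) = 0.000343412.
Running total after k=2: 12.8018.
Order-3 term: 1/30240 · (0.000406442 − 0.750000) = -2.47881e-05.
Running total after k=3: 12.8018.
Order-4 term: −1/1209600 · (0.000150534 − 5.62500) = 4.65017e-06.

S_4 ≈ 12.8018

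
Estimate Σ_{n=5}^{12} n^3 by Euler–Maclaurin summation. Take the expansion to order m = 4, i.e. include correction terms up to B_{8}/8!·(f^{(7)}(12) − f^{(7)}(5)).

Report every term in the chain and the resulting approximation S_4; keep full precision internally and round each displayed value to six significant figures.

The integral term ∫_5^12 x^3 dx = 5027.75.
½[f(5) + f(12)] = ½[125.000 + 1728.00] = 926.500.
Running total after boundary: 5954.25.
Correction k=1: B_{2}/2! · (f^{(1)}(12) − f^{(1)}(5)) = 1/12 · (432.000 − 75.0000) = 29.7500.
Partial sum through k=1: 5984.00.
Correction k=2: B_{4}/4! · (f^{(3)}(12) − f^{(3)}(5)) = −1/720 · (6.00000 − 6.00000) = 0.00000.
Partial sum through k=2: 5984.00.
Correction k=3: B_{6}/6! · (f^{(5)}(12) − f^{(5)}(5)) = 1/30240 · (0.00000 − 0.00000) = 0.00000.
Partial sum through k=3: 5984.00.
Correction k=4: B_{8}/8! · (f^{(7)}(12) − f^{(7)}(5)) = −1/1209600 · (0.00000 − 0.00000) = 0.00000.

S_4 ≈ 5984.00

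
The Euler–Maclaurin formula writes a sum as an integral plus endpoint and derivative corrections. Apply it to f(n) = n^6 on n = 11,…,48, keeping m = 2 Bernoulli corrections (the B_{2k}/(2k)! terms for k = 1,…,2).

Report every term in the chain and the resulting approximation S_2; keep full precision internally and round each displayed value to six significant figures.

The integral term ∫_11^48 x^6 dx = 8.38641e+10.
Boundary: ½(f(11) + f(48)) = ½(1.77156e+06 + 1.22306e+10) = 6.11618e+09.
Integral + boundary = 8.99803e+10.
k=1: B_{2}/(2)! × [f^{(1)}(48) − f^{(1)}(11)] = 1/12 × (1.52882e+09 − 966306) = 1.27321e+08.
Running total after k=1: 9.01076e+10.
k=2: B_{4}/(4)! × [f^{(3)}(48) − f^{(3)}(11)] = −1/720 × (1.32710e+07 − 159720) = -18210.2.

S_2 ≈ 9.01076e+10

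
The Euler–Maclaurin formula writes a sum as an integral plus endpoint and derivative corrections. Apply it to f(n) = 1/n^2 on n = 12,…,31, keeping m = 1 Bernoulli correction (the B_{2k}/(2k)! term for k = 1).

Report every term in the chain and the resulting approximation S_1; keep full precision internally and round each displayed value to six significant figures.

Integral: ∫_12^31 1/x^2 dx = 0.0510753.
Endpoint term: (f(12) + f(31))/2 = (0.00694444 + 0.00104058)/2 = 0.00399251.
Running total after boundary: 0.0550678.
k=1: B_{2}/(2)! × [f^{(1)}(31) − f^{(1)}(12)] = 1/12 × (-6.71344e-05 − (-0.00115741)) = 9.08561e-05.

S_1 ≈ 0.0551586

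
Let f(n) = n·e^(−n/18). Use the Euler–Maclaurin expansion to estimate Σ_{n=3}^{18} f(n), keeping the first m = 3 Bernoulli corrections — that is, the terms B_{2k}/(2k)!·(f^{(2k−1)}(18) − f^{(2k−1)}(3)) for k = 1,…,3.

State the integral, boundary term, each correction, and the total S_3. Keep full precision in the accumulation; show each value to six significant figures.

∫_3^18 x·e^(−x/18) dx evaluates to 81.5842.
Boundary: ½(f(3) + f(18)) = ½(2.53945 + 6.62183) = 4.58064.
Integral + boundary = 86.1649.
Correction k=1: B_{2}/2! · (f^{(1)}(18) − f^{(1)}(3)) = 1/12 · (0.00000 − 0.705401) = -0.0587835.
After k=1: 86.1061.
Correction k=2: B_{4}/4! · (f^{(3)}(18) − f^{(3)}(3)) = −1/720 · (0.00227086 − 0.00740236) = 7.12708e-06.
After k=2: 86.1061.
Correction k=3: B_{6}/6! · (f^{(5)}(18) − f^{(5)}(3)) = 1/30240 · (1.40177e-05 − 3.89739e-05) = -8.25274e-10.

S_3 ≈ 86.1061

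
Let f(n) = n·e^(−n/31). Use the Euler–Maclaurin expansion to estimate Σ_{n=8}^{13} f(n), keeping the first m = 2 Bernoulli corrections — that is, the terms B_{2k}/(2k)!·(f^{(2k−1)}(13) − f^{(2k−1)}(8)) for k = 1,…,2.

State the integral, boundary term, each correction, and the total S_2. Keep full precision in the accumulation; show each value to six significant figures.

S_2 ≈ 44.5649

The integral term ∫_8^13 x·e^(−x/31) dx = 37.2171.
Boundary: ½(f(8) + f(13)) = ½(6.18036 + 8.54712) = 7.36374.
Integral + boundary = 44.5809.
Order-1 term: 1/12 · (0.381757 − 0.573179) = -0.0159518.
Running total after k=1: 44.5649.
Order-2 term: −1/720 · (0.00176556 − 0.00220423) = 6.09277e-07.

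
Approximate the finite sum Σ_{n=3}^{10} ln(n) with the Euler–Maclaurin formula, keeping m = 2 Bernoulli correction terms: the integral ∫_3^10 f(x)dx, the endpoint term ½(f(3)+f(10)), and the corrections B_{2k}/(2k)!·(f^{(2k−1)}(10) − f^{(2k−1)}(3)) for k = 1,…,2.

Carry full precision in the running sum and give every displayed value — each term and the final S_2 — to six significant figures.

The integral term ∫_3^10 ln(x) dx = 12.7300.
Endpoint term: (f(3) + f(10))/2 = (1.09861 + 2.30259)/2 = 1.70060.
Running total after boundary: 14.4306.
Correction k=1: B_{2}/2! · (f^{(1)}(10) − f^{(1)}(3)) = 1/12 · (0.100000 − 0.333333) = -0.0194444.
Partial sum through k=1: 14.4112.
Correction k=2: B_{4}/4! · (f^{(3)}(10) − f^{(3)}(3)) = −1/720 · (0.00200000 − 0.0740741) = 0.000100103.

S_2 ≈ 14.4113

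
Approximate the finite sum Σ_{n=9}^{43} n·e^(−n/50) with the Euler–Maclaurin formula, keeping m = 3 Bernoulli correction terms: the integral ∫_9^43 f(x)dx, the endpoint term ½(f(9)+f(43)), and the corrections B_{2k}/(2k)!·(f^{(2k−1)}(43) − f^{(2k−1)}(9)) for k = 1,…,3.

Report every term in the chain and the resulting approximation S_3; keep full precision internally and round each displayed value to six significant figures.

The integral term ∫_9^43 x·e^(−x/50) dx = 496.343.
½[f(9) + f(43)] = ½[7.51743 + 18.1960] = 12.8567.
Running total after boundary: 509.200.
k=1: B_{2}/(2)! × [f^{(1)}(43) − f^{(1)}(9)] = 1/12 × (0.0592427 − 0.684922) = -0.0521399.
After k=1: 509.148.
k=2: B_{4}/(4)! × [f^{(3)}(43) − f^{(3)}(9)] = −1/720 × (0.000362227 − 0.000942185) = 8.05497e-07.
After k=2: 509.148.
k=3: B_{6}/(6)! × [f^{(5)}(43) − f^{(5)}(9)] = 1/30240 × (2.80303e-07 − 6.44160e-07) = -1.20323e-11.

S_3 ≈ 509.148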